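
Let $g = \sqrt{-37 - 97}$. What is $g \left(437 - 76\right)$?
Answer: $361 i \sqrt{134} \approx 4178.9 i$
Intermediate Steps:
$g = i \sqrt{134}$ ($g = \sqrt{-134} = i \sqrt{134} \approx 11.576 i$)
$g \left(437 - 76\right) = i \sqrt{134} \left(437 - 76\right) = i \sqrt{134} \cdot 361 = 361 i \sqrt{134}$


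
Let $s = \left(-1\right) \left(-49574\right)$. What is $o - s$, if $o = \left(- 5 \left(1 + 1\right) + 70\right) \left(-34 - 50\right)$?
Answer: $-54614$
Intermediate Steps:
$o = -5040$ ($o = \left(\left(-5\right) 2 + 70\right) \left(-84\right) = \left(-10 + 70\right) \left(-84\right) = 60 \left(-84\right) = -5040$)
$s = 49574$
$o - s = -5040 - 49574 = -54614$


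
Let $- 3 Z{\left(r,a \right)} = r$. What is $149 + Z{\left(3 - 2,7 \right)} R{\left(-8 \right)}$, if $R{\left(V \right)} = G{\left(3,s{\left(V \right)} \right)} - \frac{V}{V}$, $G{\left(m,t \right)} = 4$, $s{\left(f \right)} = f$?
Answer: $148$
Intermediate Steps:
$Z{\left(r,a \right)} = - \frac{r}{3}$
$R{\left(V \right)} = 3$ ($R{\left(V \right)} = 4 - \frac{V}{V} = 4 - 1 = 3$)
$149 + Z{\left(3 - 2,7 \right)} R{\left(-8 \right)} = 149 + - \frac{3 - 2}{3} \cdot 3 = 149 + \left(- \frac{1}{3}\right) 1 \cdot 3 = 149 - 1 = 148$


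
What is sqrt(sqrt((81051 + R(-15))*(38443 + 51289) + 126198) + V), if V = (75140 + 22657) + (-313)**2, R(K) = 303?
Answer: sqrt(195766 + sqrt(7300183326)) ≈ 530.29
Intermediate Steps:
V = 195766 (V = 97797 + 97969 = 195766)
sqrt(sqrt((81051 + R(-15))*(38443 + 51289) + 126198) + V) = sqrt(sqrt((81051 + 303)*(38443 + 51289) + 126198) + 195766) = sqrt(sqrt(81354*89732 + 126198) + 195766) = sqrt(sqrt(7300057128 + 126198) + 195766) = sqrt(sqrt(7300183326) + 195766) = sqrt(195766 + sqrt(7300183326))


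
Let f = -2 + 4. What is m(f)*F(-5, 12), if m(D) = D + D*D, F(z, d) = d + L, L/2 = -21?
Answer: -180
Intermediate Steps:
L = -42 (L = 2*(-21) = -42)
F(z, d) = -42 + d (F(z, d) = d - 42 = -42 + d)
f = 2
m(D) = D + D**2
m(f)*F(-5, 12) = (2*(1 + 2))*(-42 + 12) = (2*3)*(-30) = 6*(-30) = -180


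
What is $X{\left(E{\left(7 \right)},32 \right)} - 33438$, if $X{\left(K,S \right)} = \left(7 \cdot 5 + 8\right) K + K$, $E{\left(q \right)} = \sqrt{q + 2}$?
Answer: $-33306$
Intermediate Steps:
$E{\left(q \right)} = \sqrt{2 + q}$
$X{\left(K,S \right)} = 44 K$ ($X{\left(K,S \right)} = \left(35 + 8\right) K + K = 43 K + K = 44 K$)
$X{\left(E{\left(7 \right)},32 \right)} - 33438 = 44 \sqrt{2 + 7} - 33438 = 44 \sqrt{9} - 33438 = 44 \cdot 3 - 33438 = 132 - 33438 = -33306$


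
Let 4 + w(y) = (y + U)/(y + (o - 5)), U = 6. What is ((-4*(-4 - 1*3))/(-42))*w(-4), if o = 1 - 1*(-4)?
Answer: 3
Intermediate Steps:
o = 5 (o = 1 + 4 = 5)
w(y) = -4 + (6 + y)/y (w(y) = -4 + (y + 6)/(y + (5 - 5)) = -4 + (6 + y)/(y + 0) = -4 + (6 + y)/y)
((-4*(-4 - 1*3))/(-42))*w(-4) = ((-4*(-4 - 1*3))/(-42))*(-3 + 6/(-4)) = (-(-2)*(-4 - 3)/21)*(-3 + 6*(-¼)) = (-(-2)*(-7)/21)*(-3 - 3/2) = -1/42*28*(-9/2) = -⅔*(-9/2) = 3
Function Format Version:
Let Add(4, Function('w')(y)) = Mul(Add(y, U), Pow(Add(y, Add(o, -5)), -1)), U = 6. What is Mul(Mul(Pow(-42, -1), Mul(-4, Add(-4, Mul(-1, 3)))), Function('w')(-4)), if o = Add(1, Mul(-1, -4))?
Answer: 3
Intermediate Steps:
o = 5 (o = Add(1, 4) = 5)
Function('w')(y) = Add(-4, Mul(Pow(y, -1), Add(6, y))) (Function('w')(y) = Add(-4, Mul(Add(y, 6), Pow(Add(y, Add(5, -5)), -1))) = Add(-4, Mul(Add(6, y), Pow(Add(y, 0), -1))) = Add(-4, Mul(Add(6, y), Pow(y, -1))) = Add(-4, Mul(Pow(y, -1), Add(6, y))))
Mul(Mul(Pow(-42, -1), Mul(-4, Add(-4, Mul(-1, 3)))), Function('w')(-4)) = Mul(Mul(Pow(-42, -1), Mul(-4, Add(-4, Mul(-1, 3)))), Add(-3, Mul(6, Pow(-4, -1)))) = Mul(Mul(Rational(-1, 42), Mul(-4, Add(-4, -3))), Add(-3, Mul(6, Rational(-1, 4)))) = Mul(Mul(Rational(-1, 42), Mul(-4, -7)), Add(-3, Rational(-3, 2))) = Mul(Mul(Rational(-1, 42), 28), Rational(-9, 2)) = Mul(Rational(-2, 3), Rational(-9, 2)) = 3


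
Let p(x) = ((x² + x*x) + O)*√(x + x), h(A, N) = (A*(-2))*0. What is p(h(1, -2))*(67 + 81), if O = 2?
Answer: 0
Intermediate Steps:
h(A, N) = 0 (h(A, N) = -2*A*0 = 0)
p(x) = √2*√x*(2 + 2*x²) (p(x) = ((x² + x*x) + 2)*√(x + x) = ((x² + x²) + 2)*√(2*x) = (2*x² + 2)*(√2*√x) = (2 + 2*x²)*(√2*√x) = √2*√x*(2 + 2*x²))
p(h(1, -2))*(67 + 81) = (2*√2*√0*(1 + 0²))*(67 + 81) = (2*√2*0*(1 + 0))*148 = (2*√2*0*1)*148 = 0*148 = 0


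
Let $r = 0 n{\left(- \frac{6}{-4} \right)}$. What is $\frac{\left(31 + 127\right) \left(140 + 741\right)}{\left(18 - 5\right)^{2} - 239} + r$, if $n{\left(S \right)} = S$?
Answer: $- \frac{69599}{35} \approx -1988.5$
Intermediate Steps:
$r = 0$ ($r = 0 \left(- \frac{6}{-4}\right) = 0 \left(\left(-6\right) \left(- \frac{1}{4}\right)\right) = 0 \cdot \frac{3}{2} = 0$)
$\frac{\left(31 + 127\right) \left(140 + 741\right)}{\left(18 - 5\right)^{2} - 239} + r = \frac{\left(31 + 127\right) \left(140 + 741\right)}{\left(18 - 5\right)^{2} - 239} + 0 = \frac{158 \cdot 881}{13^{2} - 239} + 0 = \frac{1}{169 - 239} \cdot 139198 + 0 = \frac{1}{-70} \cdot 139198 + 0 = \left(- \frac{1}{70}\right) 139198 + 0 = - \frac{69599}{35} + 0 = - \frac{69599}{35}$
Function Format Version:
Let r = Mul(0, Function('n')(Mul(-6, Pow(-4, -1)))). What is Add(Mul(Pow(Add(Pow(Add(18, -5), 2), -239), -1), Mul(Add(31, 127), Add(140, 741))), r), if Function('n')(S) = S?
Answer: Rational(-69599, 35) ≈ -1988.5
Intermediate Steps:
r = 0 (r = Mul(0, Mul(-6, Pow(-4, -1))) = Mul(0, Mul(-6, Rational(-1, 4))) = Mul(0, Rational(3, 2)) = 0)
Add(Mul(Pow(Add(Pow(Add(18, -5), 2), -239), -1), Mul(Add(31, 127), Add(140, 741))), r) = Add(Mul(Pow(Add(Pow(Add(18, -5), 2), -239), -1), Mul(Add(31, 127), Add(140, 741))), 0) = Add(Mul(Pow(Add(Pow(13, 2), -239), -1), Mul(158, 881)), 0) = Add(Mul(Pow(Add(169, -239), -1), 139198), 0) = Add(Mul(Pow(-70, -1), 139198), 0) = Add(Mul(Rational(-1, 70), 139198), 0) = Add(Rational(-69599, 35), 0) = Rational(-69599, 35)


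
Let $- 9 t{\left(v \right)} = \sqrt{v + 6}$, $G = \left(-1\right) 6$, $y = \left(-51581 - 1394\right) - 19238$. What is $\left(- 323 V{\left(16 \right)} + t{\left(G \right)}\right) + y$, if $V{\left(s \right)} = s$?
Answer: $-77381$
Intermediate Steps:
$y = -72213$ ($y = -52975 - 19238 = -72213$)
$G = -6$
$t{\left(v \right)} = - \frac{\sqrt{6 + v}}{9}$ ($t{\left(v \right)} = - \frac{\sqrt{v + 6}}{9} = - \frac{\sqrt{6 + v}}{9}$)
$\left(- 323 V{\left(16 \right)} + t{\left(G \right)}\right) + y = \left(\left(-323\right) 16 - \frac{\sqrt{6 - 6}}{9}\right) - 72213 = \left(-5168 - \frac{\sqrt{0}}{9}\right) - 72213 = \left(-5168 - 0\right) - 72213 = \left(-5168 + 0\right) - 72213 = -5168 - 72213 = -77381$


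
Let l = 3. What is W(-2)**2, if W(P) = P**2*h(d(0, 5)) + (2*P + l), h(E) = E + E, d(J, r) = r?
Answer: 1521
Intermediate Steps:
h(E) = 2*E
W(P) = 3 + 2*P + 10*P**2 (W(P) = P**2*(2*5) + (2*P + 3) = P**2*10 + (3 + 2*P) = 10*P**2 + (3 + 2*P) = 3 + 2*P + 10*P**2)
W(-2)**2 = (3 + 2*(-2) + 10*(-2)**2)**2 = (3 - 4 + 10*4)**2 = (3 - 4 + 40)**2 = 39**2 = 1521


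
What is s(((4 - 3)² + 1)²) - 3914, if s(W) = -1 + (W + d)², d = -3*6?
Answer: -3719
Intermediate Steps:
d = -18
s(W) = -1 + (-18 + W)² (s(W) = -1 + (W - 18)² = -1 + (-18 + W)²)
s(((4 - 3)² + 1)²) - 3914 = (-1 + (-18 + ((4 - 3)² + 1)²)²) - 3914 = (-1 + (-18 + (1² + 1)²)²) - 3914 = (-1 + (-18 + (1 + 1)²)²) - 3914 = (-1 + (-18 + 2²)²) - 3914 = (-1 + (-18 + 4)²) - 3914 = (-1 + (-14)²) - 3914 = (-1 + 196) - 3914 = 195 - 3914 = -3719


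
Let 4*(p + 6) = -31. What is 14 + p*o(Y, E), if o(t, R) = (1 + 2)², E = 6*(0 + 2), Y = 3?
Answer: -439/4 ≈ -109.75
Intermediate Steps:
p = -55/4 (p = -6 + (¼)*(-31) = -6 - 31/4 = -55/4 ≈ -13.750)
E = 12 (E = 6*2 = 12)
o(t, R) = 9 (o(t, R) = 3² = 9)
14 + p*o(Y, E) = 14 - 55/4*9 = 14 - 495/4 = -439/4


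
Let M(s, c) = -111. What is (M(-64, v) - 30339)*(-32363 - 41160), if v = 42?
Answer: 2238775350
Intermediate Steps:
(M(-64, v) - 30339)*(-32363 - 41160) = (-111 - 30339)*(-32363 - 41160) = -30450*(-73523) = 2238775350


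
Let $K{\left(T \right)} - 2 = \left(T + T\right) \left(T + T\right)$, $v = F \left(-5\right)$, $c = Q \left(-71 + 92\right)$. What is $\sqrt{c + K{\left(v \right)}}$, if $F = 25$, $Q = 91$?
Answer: $3 \sqrt{7157} \approx 253.8$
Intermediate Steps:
$c = 1911$ ($c = 91 \left(-71 + 92\right) = 91 \cdot 21 = 1911$)
$v = -125$ ($v = 25 \left(-5\right) = -125$)
$K{\left(T \right)} = 2 + 4 T^{2}$ ($K{\left(T \right)} = 2 + \left(T + T\right) \left(T + T\right) = 2 + 2 T 2 T = 2 + 4 T^{2}$)
$\sqrt{c + K{\left(v \right)}} = \sqrt{1911 + \left(2 + 4 \left(-125\right)^{2}\right)} = \sqrt{1911 + \left(2 + 4 \cdot 15625\right)} = \sqrt{1911 + \left(2 + 62500\right)} = \sqrt{1911 + 62502} = \sqrt{64413} = 3 \sqrt{7157}$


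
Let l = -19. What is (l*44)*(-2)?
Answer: 1672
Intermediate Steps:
(l*44)*(-2) = -19*44*(-2) = -836*(-2) = 1672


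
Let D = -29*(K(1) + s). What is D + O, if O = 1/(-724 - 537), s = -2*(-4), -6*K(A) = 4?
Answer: -804521/3783 ≈ -212.67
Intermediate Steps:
K(A) = -⅔ (K(A) = -⅙*4 = -⅔)
s = 8
O = -1/1261 (O = 1/(-1261) = -1/1261 ≈ -0.00079302)
D = -638/3 (D = -29*(-⅔ + 8) = -29*22/3 = -638/3 ≈ -212.67)
D + O = -638/3 - 1/1261 = -804521/3783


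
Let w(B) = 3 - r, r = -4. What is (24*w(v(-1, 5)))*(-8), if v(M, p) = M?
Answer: -1344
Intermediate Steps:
w(B) = 7 (w(B) = 3 - 1*(-4) = 3 + 4 = 7)
(24*w(v(-1, 5)))*(-8) = (24*7)*(-8) = 168*(-8) = -1344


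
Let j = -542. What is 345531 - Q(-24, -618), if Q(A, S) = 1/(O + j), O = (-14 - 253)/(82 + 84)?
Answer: 31180372075/90239 ≈ 3.4553e+5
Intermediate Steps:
O = -267/166 ≈ -1.6084
Q(A, S) = -166/90239 (Q(A, S) = 1/(-267/166 - 542) = 1/(-90239/166) = -166/90239)
345531 - Q(-24, -618) = 345531 - 1*(-166/90239) = 345531 + 166/90239 = 31180372075/90239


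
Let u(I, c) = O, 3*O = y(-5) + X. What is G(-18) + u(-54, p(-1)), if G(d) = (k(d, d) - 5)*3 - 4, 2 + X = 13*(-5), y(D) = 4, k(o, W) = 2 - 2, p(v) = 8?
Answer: -40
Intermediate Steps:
k(o, W) = 0
X = -67 (X = -2 + 13*(-5) = -2 - 65 = -67)
G(d) = -19 (G(d) = (0 - 5)*3 - 4 = -5*3 - 4 = -15 - 4 = -19)
O = -21 (O = (4 - 67)/3 = (⅓)*(-63) = -21)
u(I, c) = -21
G(-18) + u(-54, p(-1)) = -19 - 21 = -40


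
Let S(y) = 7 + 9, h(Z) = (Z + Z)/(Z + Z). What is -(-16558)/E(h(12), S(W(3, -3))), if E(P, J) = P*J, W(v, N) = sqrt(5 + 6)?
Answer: 8279/8 ≈ 1034.9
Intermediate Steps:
W(v, N) = sqrt(11)
h(Z) = 1 (h(Z) = (2*Z)/((2*Z)) = (2*Z)*(1/(2*Z)) = 1)
S(y) = 16
E(P, J) = J*P
-(-16558)/E(h(12), S(W(3, -3))) = -(-16558)/(16*1) = -(-16558)/16 = -1*(-8279/8) = 8279/8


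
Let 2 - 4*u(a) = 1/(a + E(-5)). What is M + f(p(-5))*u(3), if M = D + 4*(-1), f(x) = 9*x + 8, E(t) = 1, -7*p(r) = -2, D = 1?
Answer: 13/8 ≈ 1.6250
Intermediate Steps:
p(r) = 2/7 (p(r) = -1/7*(-2) = 2/7)
f(x) = 8 + 9*x
M = -3 (M = 1 + 4*(-1) = 1 - 4 = -3)
u(a) = 1/2 - 1/(4*(1 + a)) (u(a) = 1/2 - 1/(4*(a + 1)) = 1/2 - 1/(4*(1 + a)))
M + f(p(-5))*u(3) = -3 + (8 + 9*(2/7))*((1 + 2*3)/(4*(1 + 3))) = -3 + (8 + 18/7)*((1/4)*(1 + 6)/4) = -3 + 74*((1/4)*(1/4)*7)/7 = -3 + (74/7)*(7/16) = -3 + 37/8 = 13/8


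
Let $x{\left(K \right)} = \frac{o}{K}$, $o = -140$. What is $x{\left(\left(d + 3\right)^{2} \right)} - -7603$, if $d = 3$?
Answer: $\frac{68392}{9} \approx 7599.1$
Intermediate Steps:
$x{\left(K \right)} = - \frac{140}{K}$
$x{\left(\left(d + 3\right)^{2} \right)} - -7603 = - \frac{140}{\left(3 + 3\right)^{2}} - -7603 = - \frac{140}{6^{2}} + 7603 = - \frac{140}{36} + 7603 = \left(-140\right) \frac{1}{36} + 7603 = - \frac{35}{9} + 7603 = \frac{68392}{9}$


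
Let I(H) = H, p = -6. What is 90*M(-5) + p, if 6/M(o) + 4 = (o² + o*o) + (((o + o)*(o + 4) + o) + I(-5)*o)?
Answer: 21/19 ≈ 1.1053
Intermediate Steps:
M(o) = 6/(-4 - 4*o + 2*o² + 2*o*(4 + o)) (M(o) = 6/(-4 + ((o² + o*o) + (((o + o)*(o + 4) + o) - 5*o))) = 6/(-4 + ((o² + o²) + (((2*o)*(4 + o) + o) - 5*o))) = 6/(-4 + (2*o² + ((2*o*(4 + o) + o) - 5*o))) = 6/(-4 + (2*o² + ((o + 2*o*(4 + o)) - 5*o))) = 6/(-4 + (2*o² + (-4*o + 2*o*(4 + o)))) = 6/(-4 + (-4*o + 2*o² + 2*o*(4 + o))) = 6/(-4 - 4*o + 2*o² + 2*o*(4 + o)))
90*M(-5) + p = 90*(3/(2*(-1 - 5 + (-5)²))) - 6 = 90*(3/(2*(-1 - 5 + 25))) - 6 = 90*((3/2)/19) - 6 = 90*((3/2)*(1/19)) - 6 = 90*(3/38) - 6 = 135/19 - 6 = 21/19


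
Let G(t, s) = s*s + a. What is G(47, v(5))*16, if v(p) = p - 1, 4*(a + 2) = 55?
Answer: 444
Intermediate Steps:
a = 47/4 (a = -2 + (1/4)*55 = -2 + 55/4 = 47/4 ≈ 11.750)
v(p) = -1 + p
G(t, s) = 47/4 + s**2 (G(t, s) = s*s + 47/4 = s**2 + 47/4 = 47/4 + s**2)
G(47, v(5))*16 = (47/4 + (-1 + 5)**2)*16 = (47/4 + 4**2)*16 = (47/4 + 16)*16 = (111/4)*16 = 444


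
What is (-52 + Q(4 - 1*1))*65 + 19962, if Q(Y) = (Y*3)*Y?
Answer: 18337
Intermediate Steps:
Q(Y) = 3*Y² (Q(Y) = (3*Y)*Y = 3*Y²)
(-52 + Q(4 - 1*1))*65 + 19962 = (-52 + 3*(4 - 1*1)²)*65 + 19962 = (-52 + 3*(4 - 1)²)*65 + 19962 = (-52 + 3*3²)*65 + 19962 = (-52 + 3*9)*65 + 19962 = (-52 + 27)*65 + 19962 = -25*65 + 19962 = -1625 + 19962 = 18337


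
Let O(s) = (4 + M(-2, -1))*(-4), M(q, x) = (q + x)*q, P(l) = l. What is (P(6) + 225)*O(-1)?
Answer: -9240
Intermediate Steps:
M(q, x) = q*(q + x)
O(s) = -40 (O(s) = (4 - 2*(-2 - 1))*(-4) = (4 - 2*(-3))*(-4) = (4 + 6)*(-4) = 10*(-4) = -40)
(P(6) + 225)*O(-1) = (6 + 225)*(-40) = 231*(-40) = -9240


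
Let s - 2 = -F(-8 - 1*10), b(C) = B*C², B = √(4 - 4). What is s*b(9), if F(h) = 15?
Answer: 0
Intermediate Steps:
B = 0 (B = √0 = 0)
b(C) = 0 (b(C) = 0*C² = 0)
s = -13 (s = 2 - 1*15 = 2 - 15 = -13)
s*b(9) = -13*0 = 0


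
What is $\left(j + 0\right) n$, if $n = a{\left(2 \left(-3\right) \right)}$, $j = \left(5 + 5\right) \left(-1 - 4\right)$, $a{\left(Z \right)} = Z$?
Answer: $300$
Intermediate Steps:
$j = -50$ ($j = 10 \left(-5\right) = -50$)
$n = -6$ ($n = 2 \left(-3\right) = -6$)
$\left(j + 0\right) n = \left(-50 + 0\right) \left(-6\right) = \left(-50\right) \left(-6\right) = 300$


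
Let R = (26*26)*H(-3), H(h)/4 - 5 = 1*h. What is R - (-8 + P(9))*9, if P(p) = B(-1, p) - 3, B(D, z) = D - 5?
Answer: 5561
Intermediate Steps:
H(h) = 20 + 4*h (H(h) = 20 + 4*(1*h) = 20 + 4*h)
B(D, z) = -5 + D
R = 5408 (R = (26*26)*(20 + 4*(-3)) = 676*(20 - 12) = 676*8 = 5408)
P(p) = -9 (P(p) = (-5 - 1) - 3 = -6 - 3 = -9)
R - (-8 + P(9))*9 = 5408 - (-8 - 9)*9 = 5408 - (-17)*9 = 5408 - 1*(-153) = 5408 + 153 = 5561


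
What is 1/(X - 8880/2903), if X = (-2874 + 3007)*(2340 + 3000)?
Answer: 2903/2061759780 ≈ 1.4080e-6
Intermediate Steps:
X = 710220 (X = 133*5340 = 710220)
1/(X - 8880/2903) = 1/(710220 - 8880/2903) = 1/(2061759780/2903) = 2903/2061759780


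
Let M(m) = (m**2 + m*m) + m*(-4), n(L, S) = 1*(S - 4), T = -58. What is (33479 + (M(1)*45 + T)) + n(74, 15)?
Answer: 33342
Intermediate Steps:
n(L, S) = -4 + S (n(L, S) = 1*(-4 + S) = -4 + S)
M(m) = -4*m + 2*m**2 (M(m) = (m**2 + m**2) - 4*m = 2*m**2 - 4*m = -4*m + 2*m**2)
(33479 + (M(1)*45 + T)) + n(74, 15) = (33479 + ((2*1*(-2 + 1))*45 - 58)) + (-4 + 15) = (33479 + ((2*1*(-1))*45 - 58)) + 11 = (33479 + (-2*45 - 58)) + 11 = (33479 + (-90 - 58)) + 11 = (33479 - 148) + 11 = 33331 + 11 = 33342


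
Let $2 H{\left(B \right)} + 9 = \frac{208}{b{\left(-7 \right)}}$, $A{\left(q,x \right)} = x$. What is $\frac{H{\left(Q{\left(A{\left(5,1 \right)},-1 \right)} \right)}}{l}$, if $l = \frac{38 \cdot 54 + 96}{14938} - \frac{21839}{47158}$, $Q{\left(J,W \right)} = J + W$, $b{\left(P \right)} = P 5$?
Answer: $\frac{13158048739}{562338995} \approx 23.399$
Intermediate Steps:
$b{\left(P \right)} = 5 P$
$H{\left(B \right)} = - \frac{523}{70}$ ($H{\left(B \right)} = - \frac{9}{2} + \frac{208 \frac{1}{5 \left(-7\right)}}{2} = - \frac{9}{2} + \frac{208 \frac{1}{-35}}{2} = - \frac{9}{2} + \frac{208 \left(- \frac{1}{35}\right)}{2} = - \frac{9}{2} + \frac{1}{2} \left(- \frac{208}{35}\right) = - \frac{9}{2} - \frac{104}{35} = - \frac{523}{70}$)
$l = - \frac{112467799}{352223102}$ ($l = \left(2052 + 96\right) \frac{1}{14938} - \frac{21839}{47158} = 2148 \cdot \frac{1}{14938} - \frac{21839}{47158} = \frac{1074}{7469} - \frac{21839}{47158} = - \frac{112467799}{352223102} \approx -0.31931$)
$\frac{H{\left(Q{\left(A{\left(5,1 \right)},-1 \right)} \right)}}{l} = - \frac{523}{70 \left(- \frac{112467799}{352223102}\right)} = \left(- \frac{523}{70}\right) \left(- \frac{352223102}{112467799}\right) = \frac{13158048739}{562338995}$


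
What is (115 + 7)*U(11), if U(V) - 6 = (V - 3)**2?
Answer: 8540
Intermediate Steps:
U(V) = 6 + (-3 + V)**2 (U(V) = 6 + (V - 3)**2 = 6 + (-3 + V)**2)
(115 + 7)*U(11) = (115 + 7)*(6 + (-3 + 11)**2) = 122*(6 + 8**2) = 122*(6 + 64) = 122*70 = 8540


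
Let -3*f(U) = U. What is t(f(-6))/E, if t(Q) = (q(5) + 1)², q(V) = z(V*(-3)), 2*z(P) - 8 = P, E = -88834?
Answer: -25/355336 ≈ -7.0356e-5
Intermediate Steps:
z(P) = 4 + P/2
f(U) = -U/3
q(V) = 4 - 3*V/2 (q(V) = 4 + (V*(-3))/2 = 4 + (-3*V)/2 = 4 - 3*V/2)
t(Q) = 25/4 (t(Q) = ((4 - 3/2*5) + 1)² = ((4 - 15/2) + 1)² = (-7/2 + 1)² = (-5/2)² = 25/4)
t(f(-6))/E = (25/4)/(-88834) = (25/4)*(-1/88834) = -25/355336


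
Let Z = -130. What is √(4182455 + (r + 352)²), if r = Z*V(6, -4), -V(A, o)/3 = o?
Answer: √5641719 ≈ 2375.2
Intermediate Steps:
V(A, o) = -3*o
r = -1560 (r = -(-390)*(-4) = -130*12 = -1560)
√(4182455 + (r + 352)²) = √(4182455 + (-1560 + 352)²) = √(4182455 + (-1208)²) = √(4182455 + 1459264) = √5641719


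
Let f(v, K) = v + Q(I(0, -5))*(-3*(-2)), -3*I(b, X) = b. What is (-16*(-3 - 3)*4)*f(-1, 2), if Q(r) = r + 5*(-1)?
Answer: -11904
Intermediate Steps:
I(b, X) = -b/3
Q(r) = -5 + r (Q(r) = r - 5 = -5 + r)
f(v, K) = -30 + v (f(v, K) = v + (-5 - ⅓*0)*(-3*(-2)) = v + (-5 + 0)*6 = v - 5*6 = v - 30 = -30 + v)
(-16*(-3 - 3)*4)*f(-1, 2) = (-16*(-3 - 3)*4)*(-30 - 1) = -(-96)*4*(-31) = -16*(-24)*(-31) = 384*(-31) = -11904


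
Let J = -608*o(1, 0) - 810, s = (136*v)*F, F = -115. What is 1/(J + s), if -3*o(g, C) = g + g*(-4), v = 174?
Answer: -1/2722778 ≈ -3.6727e-7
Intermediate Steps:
o(g, C) = g (o(g, C) = -(g + g*(-4))/3 = -(g - 4*g)/3 = -(-1)*g = g)
s = -2721360 (s = (136*174)*(-115) = 23664*(-115) = -2721360)
J = -1418 (J = -608*1 - 810 = -608 - 810 = -1418)
1/(J + s) = 1/(-1418 - 2721360) = 1/(-2722778) = -1/2722778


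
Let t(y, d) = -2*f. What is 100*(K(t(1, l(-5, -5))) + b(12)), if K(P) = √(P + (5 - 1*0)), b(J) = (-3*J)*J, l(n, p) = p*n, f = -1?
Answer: -43200 + 100*√7 ≈ -42935.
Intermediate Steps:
l(n, p) = n*p
t(y, d) = 2 (t(y, d) = -2*(-1) = 2)
b(J) = -3*J²
K(P) = √(5 + P) (K(P) = √(P + (5 + 0)) = √(P + 5) = √(5 + P))
100*(K(t(1, l(-5, -5))) + b(12)) = 100*(√(5 + 2) - 3*12²) = 100*(√7 - 3*144) = 100*(√7 - 432) = 100*(-432 + √7) = -43200 + 100*√7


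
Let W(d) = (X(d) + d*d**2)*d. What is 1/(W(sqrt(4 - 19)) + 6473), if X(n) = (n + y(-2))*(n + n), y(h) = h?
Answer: 3379/22842032 + 15*I*sqrt(15)/22842032 ≈ 0.00014793 + 2.5433e-6*I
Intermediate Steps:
X(n) = 2*n*(-2 + n) (X(n) = (n - 2)*(n + n) = (-2 + n)*(2*n) = 2*n*(-2 + n))
W(d) = d*(d**3 + 2*d*(-2 + d)) (W(d) = (2*d*(-2 + d) + d*d**2)*d = (2*d*(-2 + d) + d**3)*d = (d**3 + 2*d*(-2 + d))*d = d*(d**3 + 2*d*(-2 + d)))
1/(W(sqrt(4 - 19)) + 6473) = 1/((sqrt(4 - 19))**2*(-4 + (sqrt(4 - 19))**2 + 2*sqrt(4 - 19)) + 6473) = 1/((sqrt(-15))**2*(-4 + (sqrt(-15))**2 + 2*sqrt(-15)) + 6473) = 1/((I*sqrt(15))**2*(-4 + (I*sqrt(15))**2 + 2*(I*sqrt(15))) + 6473) = 1/(-15*(-4 - 15 + 2*I*sqrt(15)) + 6473) = 1/(-15*(-19 + 2*I*sqrt(15)) + 6473) = 1/((285 - 30*I*sqrt(15)) + 6473) = 1/(6758 - 30*I*sqrt(15))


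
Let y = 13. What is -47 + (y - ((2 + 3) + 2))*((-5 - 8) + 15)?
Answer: -35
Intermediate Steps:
-47 + (y - ((2 + 3) + 2))*((-5 - 8) + 15) = -47 + (13 - ((2 + 3) + 2))*((-5 - 8) + 15) = -47 + (13 - (5 + 2))*(-13 + 15) = -47 + (13 - 1*7)*2 = -47 + (13 - 7)*2 = -47 + 6*2 = -47 + 12 = -35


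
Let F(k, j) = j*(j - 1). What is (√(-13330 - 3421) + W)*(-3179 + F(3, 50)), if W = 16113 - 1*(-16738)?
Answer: -23948379 - 729*I*√16751 ≈ -2.3948e+7 - 94351.0*I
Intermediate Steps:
W = 32851 (W = 16113 + 16738 = 32851)
F(k, j) = j*(-1 + j)
(√(-13330 - 3421) + W)*(-3179 + F(3, 50)) = (√(-13330 - 3421) + 32851)*(-3179 + 50*(-1 + 50)) = (√(-16751) + 32851)*(-3179 + 50*49) = (I*√16751 + 32851)*(-3179 + 2450) = (32851 + I*√16751)*(-729) = -23948379 - 729*I*√16751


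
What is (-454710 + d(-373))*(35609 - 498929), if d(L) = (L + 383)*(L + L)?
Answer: 214132604400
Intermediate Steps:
d(L) = 2*L*(383 + L) (d(L) = (383 + L)*(2*L) = 2*L*(383 + L))
(-454710 + d(-373))*(35609 - 498929) = (-454710 + 2*(-373)*(383 - 373))*(35609 - 498929) = (-454710 + 2*(-373)*10)*(-463320) = (-454710 - 7460)*(-463320) = -462170*(-463320) = 214132604400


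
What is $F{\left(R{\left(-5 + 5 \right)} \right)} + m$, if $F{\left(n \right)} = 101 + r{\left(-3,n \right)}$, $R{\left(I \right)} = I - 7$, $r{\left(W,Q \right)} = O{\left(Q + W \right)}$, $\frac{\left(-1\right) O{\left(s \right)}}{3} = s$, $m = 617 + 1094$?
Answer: $1842$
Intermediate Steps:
$m = 1711$
$O{\left(s \right)} = - 3 s$
$r{\left(W,Q \right)} = - 3 Q - 3 W$ ($r{\left(W,Q \right)} = - 3 \left(Q + W\right) = - 3 Q - 3 W$)
$R{\left(I \right)} = -7 + I$ ($R{\left(I \right)} = I - 7 = -7 + I$)
$F{\left(n \right)} = 110 - 3 n$ ($F{\left(n \right)} = 101 - \left(-9 + 3 n\right) = 110 - 3 n$)
$F{\left(R{\left(-5 + 5 \right)} \right)} + m = \left(110 - 3 \left(-7 + \left(-5 + 5\right)\right)\right) + 1711 = \left(110 - 3 \left(-7 + 0\right)\right) + 1711 = \left(110 - -21\right) + 1711 = \left(110 + 21\right) + 1711 = 131 + 1711 = 1842$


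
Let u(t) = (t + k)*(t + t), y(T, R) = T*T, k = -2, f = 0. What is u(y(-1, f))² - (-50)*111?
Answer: 5554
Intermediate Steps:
y(T, R) = T²
u(t) = 2*t*(-2 + t) (u(t) = (t - 2)*(t + t) = (-2 + t)*(2*t) = 2*t*(-2 + t))
u(y(-1, f))² - (-50)*111 = (2*(-1)²*(-2 + (-1)²))² - (-50)*111 = (2*1*(-2 + 1))² - 1*(-5550) = (2*1*(-1))² + 5550 = (-2)² + 5550 = 4 + 5550 = 5554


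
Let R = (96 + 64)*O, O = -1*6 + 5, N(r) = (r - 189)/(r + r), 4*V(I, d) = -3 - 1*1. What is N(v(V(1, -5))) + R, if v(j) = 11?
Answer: -1849/11 ≈ -168.09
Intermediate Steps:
V(I, d) = -1 (V(I, d) = (-3 - 1*1)/4 = (-3 - 1)/4 = (¼)*(-4) = -1)
N(r) = (-189 + r)/(2*r) (N(r) = (-189 + r)/((2*r)) = (-189 + r)*(1/(2*r)) = (-189 + r)/(2*r))
O = -1 (O = -6 + 5 = -1)
R = -160 (R = (96 + 64)*(-1) = 160*(-1) = -160)
N(v(V(1, -5))) + R = (½)*(-189 + 11)/11 - 160 = (½)*(1/11)*(-178) - 160 = -89/11 - 160 = -1849/11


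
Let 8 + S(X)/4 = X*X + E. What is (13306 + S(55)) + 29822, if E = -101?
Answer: 54792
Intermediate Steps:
S(X) = -436 + 4*X**2 (S(X) = -32 + 4*(X*X - 101) = -32 + 4*(X**2 - 101) = -32 + 4*(-101 + X**2) = -32 + (-404 + 4*X**2) = -436 + 4*X**2)
(13306 + S(55)) + 29822 = (13306 + (-436 + 4*55**2)) + 29822 = (13306 + (-436 + 4*3025)) + 29822 = (13306 + (-436 + 12100)) + 29822 = (13306 + 11664) + 29822 = 24970 + 29822 = 54792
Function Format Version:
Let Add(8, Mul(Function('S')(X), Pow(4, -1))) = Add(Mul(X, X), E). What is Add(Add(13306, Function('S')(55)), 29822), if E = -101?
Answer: 54792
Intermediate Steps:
Function('S')(X) = Add(-436, Mul(4, Pow(X, 2))) (Function('S')(X) = Add(-32, Mul(4, Add(Mul(X, X), -101))) = Add(-32, Mul(4, Add(Pow(X, 2), -101))) = Add(-32, Mul(4, Add(-101, Pow(X, 2)))) = Add(-32, Add(-404, Mul(4, Pow(X, 2)))) = Add(-436, Mul(4, Pow(X, 2))))
Add(Add(13306, Function('S')(55)), 29822) = Add(Add(13306, Add(-436, Mul(4, Pow(55, 2)))), 29822) = Add(Add(13306, Add(-436, Mul(4, 3025))), 29822) = Add(Add(13306, Add(-436, 12100)), 29822) = Add(Add(13306, 11664), 29822) = Add(24970, 29822) = 54792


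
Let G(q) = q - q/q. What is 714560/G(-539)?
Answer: -35728/27 ≈ -1323.3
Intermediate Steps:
G(q) = -1 + q (G(q) = q - 1*1 = q - 1 = -1 + q)
714560/G(-539) = 714560/(-1 - 539) = 714560/(-540) = 714560*(-1/540) = -35728/27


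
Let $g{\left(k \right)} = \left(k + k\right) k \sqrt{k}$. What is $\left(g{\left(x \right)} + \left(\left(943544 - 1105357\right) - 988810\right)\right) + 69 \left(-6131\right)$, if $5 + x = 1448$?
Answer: $-1573662 + 4164498 \sqrt{1443} \approx 1.5662 \cdot 10^{8}$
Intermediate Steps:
$x = 1443$ ($x = -5 + 1448 = 1443$)
$g{\left(k \right)} = 2 k^{\frac{5}{2}}$ ($g{\left(k \right)} = 2 k k \sqrt{k} = 2 k^{2} \sqrt{k} = 2 k^{\frac{5}{2}}$)
$\left(g{\left(x \right)} + \left(\left(943544 - 1105357\right) - 988810\right)\right) + 69 \left(-6131\right) = \left(2 \cdot 1443^{\frac{5}{2}} + \left(\left(943544 - 1105357\right) - 988810\right)\right) + 69 \left(-6131\right) = \left(2 \cdot 2082249 \sqrt{1443} - 1150623\right) - 423039 = \left(4164498 \sqrt{1443} - 1150623\right) - 423039 = \left(-1150623 + 4164498 \sqrt{1443}\right) - 423039 = -1573662 + 4164498 \sqrt{1443}$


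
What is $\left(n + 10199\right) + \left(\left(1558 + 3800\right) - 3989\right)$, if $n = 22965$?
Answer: $34533$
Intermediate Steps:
$\left(n + 10199\right) + \left(\left(1558 + 3800\right) - 3989\right) = \left(22965 + 10199\right) + \left(\left(1558 + 3800\right) - 3989\right) = 33164 + \left(5358 - 3989\right) = 33164 + 1369 = 34533$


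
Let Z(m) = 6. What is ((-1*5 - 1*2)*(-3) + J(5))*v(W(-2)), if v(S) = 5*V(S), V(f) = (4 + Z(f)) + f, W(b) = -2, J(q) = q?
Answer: 1040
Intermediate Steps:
V(f) = 10 + f (V(f) = (4 + 6) + f = 10 + f)
v(S) = 50 + 5*S (v(S) = 5*(10 + S) = 50 + 5*S)
((-1*5 - 1*2)*(-3) + J(5))*v(W(-2)) = ((-1*5 - 1*2)*(-3) + 5)*(50 + 5*(-2)) = ((-5 - 2)*(-3) + 5)*(50 - 10) = (-7*(-3) + 5)*40 = (21 + 5)*40 = 26*40 = 1040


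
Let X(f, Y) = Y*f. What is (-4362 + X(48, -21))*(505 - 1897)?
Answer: 7475040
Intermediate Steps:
(-4362 + X(48, -21))*(505 - 1897) = (-4362 - 21*48)*(505 - 1897) = (-4362 - 1008)*(-1392) = -5370*(-1392) = 7475040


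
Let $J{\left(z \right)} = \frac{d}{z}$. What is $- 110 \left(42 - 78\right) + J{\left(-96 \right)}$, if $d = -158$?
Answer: $\frac{190159}{48} \approx 3961.6$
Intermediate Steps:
$J{\left(z \right)} = - \frac{158}{z}$
$- 110 \left(42 - 78\right) + J{\left(-96 \right)} = - 110 \left(42 - 78\right) - \frac{158}{-96} = \left(-110\right) \left(-36\right) - - \frac{79}{48} = 3960 + \frac{79}{48} = \frac{190159}{48}$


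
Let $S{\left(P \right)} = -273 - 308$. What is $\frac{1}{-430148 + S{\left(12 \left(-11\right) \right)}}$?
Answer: $- \frac{1}{430729} \approx -2.3216 \cdot 10^{-6}$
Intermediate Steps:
$S{\left(P \right)} = -581$
$\frac{1}{-430148 + S{\left(12 \left(-11\right) \right)}} = \frac{1}{-430148 - 581} = \frac{1}{-430729} = - \frac{1}{430729}$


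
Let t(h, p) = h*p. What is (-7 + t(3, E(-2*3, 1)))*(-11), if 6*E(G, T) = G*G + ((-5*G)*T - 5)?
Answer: -517/2 ≈ -258.50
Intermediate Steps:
E(G, T) = -⅚ + G²/6 - 5*G*T/6 (E(G, T) = (G*G + ((-5*G)*T - 5))/6 = (G² + (-5*G*T - 5))/6 = (G² + (-5 - 5*G*T))/6 = (-5 + G² - 5*G*T)/6 = -⅚ + G²/6 - 5*G*T/6)
(-7 + t(3, E(-2*3, 1)))*(-11) = (-7 + 3*(-⅚ + (-2*3)²/6 - ⅚*(-2*3)*1))*(-11) = (-7 + 3*(-⅚ + (⅙)*(-6)² - ⅚*(-6)*1))*(-11) = (-7 + 3*(-⅚ + (⅙)*36 + 5))*(-11) = (-7 + 3*(-⅚ + 6 + 5))*(-11) = (-7 + 3*(61/6))*(-11) = (-7 + 61/2)*(-11) = (47/2)*(-11) = -517/2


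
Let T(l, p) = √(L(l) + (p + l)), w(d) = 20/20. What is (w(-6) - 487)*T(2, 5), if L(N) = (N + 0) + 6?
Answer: -486*√15 ≈ -1882.3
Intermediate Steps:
L(N) = 6 + N (L(N) = N + 6 = 6 + N)
w(d) = 1 (w(d) = 20*(1/20) = 1)
T(l, p) = √(6 + p + 2*l) (T(l, p) = √((6 + l) + (p + l)) = √((6 + l) + (l + p)) = √(6 + p + 2*l))
(w(-6) - 487)*T(2, 5) = (1 - 487)*√(6 + 5 + 2*2) = -486*√(6 + 5 + 4) = -486*√15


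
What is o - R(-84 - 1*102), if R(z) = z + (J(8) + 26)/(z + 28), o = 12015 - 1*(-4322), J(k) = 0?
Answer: 1305330/79 ≈ 16523.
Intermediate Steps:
o = 16337 (o = 12015 + 4322 = 16337)
R(z) = z + 26/(28 + z) (R(z) = z + (0 + 26)/(z + 28) = z + 26/(28 + z))
o - R(-84 - 1*102) = 16337 - (26 + (-84 - 1*102)² + 28*(-84 - 1*102))/(28 + (-84 - 1*102)) = 16337 - (26 + (-84 - 102)² + 28*(-84 - 102))/(28 + (-84 - 102)) = 16337 - (26 + (-186)² + 28*(-186))/(28 - 186) = 16337 - (26 + 34596 - 5208)/(-158) = 16337 - (-1)*29414/158 = 16337 - 1*(-14707/79) = 16337 + 14707/79 = 1305330/79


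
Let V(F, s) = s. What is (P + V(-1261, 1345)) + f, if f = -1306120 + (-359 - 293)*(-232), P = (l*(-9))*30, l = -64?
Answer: -1136231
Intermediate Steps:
P = 17280 (P = -64*(-9)*30 = 576*30 = 17280)
f = -1154856 (f = -1306120 - 652*(-232) = -1306120 + 151264 = -1154856)
(P + V(-1261, 1345)) + f = (17280 + 1345) - 1154856 = 18625 - 1154856 = -1136231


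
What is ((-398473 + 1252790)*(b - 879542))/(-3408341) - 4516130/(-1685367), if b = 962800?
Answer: -119862612995366132/5744305446147 ≈ -20866.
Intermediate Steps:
((-398473 + 1252790)*(b - 879542))/(-3408341) - 4516130/(-1685367) = ((-398473 + 1252790)*(962800 - 879542))/(-3408341) - 4516130/(-1685367) = (854317*83258)*(-1/3408341) - 4516130*(-1/1685367) = 71128724786*(-1/3408341) + 4516130/1685367 = -71128724786/3408341 + 4516130/1685367 = -119862612995366132/5744305446147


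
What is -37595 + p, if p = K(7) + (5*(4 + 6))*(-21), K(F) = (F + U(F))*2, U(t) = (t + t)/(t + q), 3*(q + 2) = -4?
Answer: -424857/11 ≈ -38623.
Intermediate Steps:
q = -10/3 (q = -2 + (⅓)*(-4) = -2 - 4/3 = -10/3 ≈ -3.3333)
U(t) = 2*t/(-10/3 + t) (U(t) = (t + t)/(t - 10/3) = (2*t)/(-10/3 + t) = 2*t/(-10/3 + t))
K(F) = 2*F + 12*F/(-10 + 3*F) (K(F) = (F + 6*F/(-10 + 3*F))*2 = 2*F + 12*F/(-10 + 3*F))
p = -11312/11 (p = 2*7*(-4 + 3*7)/(-10 + 3*7) + (5*(4 + 6))*(-21) = 2*7*(-4 + 21)/(-10 + 21) + (5*10)*(-21) = 2*7*17/11 + 50*(-21) = 2*7*(1/11)*17 - 1050 = 238/11 - 1050 = -11312/11 ≈ -1028.4)
-37595 + p = -37595 - 11312/11 = -424857/11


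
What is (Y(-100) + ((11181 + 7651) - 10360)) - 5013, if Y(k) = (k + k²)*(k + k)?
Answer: -1976541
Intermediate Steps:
Y(k) = 2*k*(k + k²) (Y(k) = (k + k²)*(2*k) = 2*k*(k + k²))
(Y(-100) + ((11181 + 7651) - 10360)) - 5013 = (2*(-100)²*(1 - 100) + ((11181 + 7651) - 10360)) - 5013 = (2*10000*(-99) + (18832 - 10360)) - 5013 = (-1980000 + 8472) - 5013 = -1971528 - 5013 = -1976541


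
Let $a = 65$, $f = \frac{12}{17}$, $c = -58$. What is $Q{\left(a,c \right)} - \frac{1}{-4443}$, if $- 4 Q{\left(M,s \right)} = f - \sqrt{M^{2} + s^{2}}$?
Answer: $- \frac{13312}{75531} + \frac{\sqrt{7589}}{4} \approx 21.602$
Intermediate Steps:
$f = \frac{12}{17}$ ($f = 12 \cdot \frac{1}{17} = \frac{12}{17} \approx 0.70588$)
$Q{\left(M,s \right)} = - \frac{3}{17} + \frac{\sqrt{M^{2} + s^{2}}}{4}$ ($Q{\left(M,s \right)} = - \frac{\frac{12}{17} - \sqrt{M^{2} + s^{2}}}{4} = - \frac{3}{17} + \frac{\sqrt{M^{2} + s^{2}}}{4}$)
$Q{\left(a,c \right)} - \frac{1}{-4443} = \left(- \frac{3}{17} + \frac{\sqrt{65^{2} + \left(-58\right)^{2}}}{4}\right) - \frac{1}{-4443} = \left(- \frac{3}{17} + \frac{\sqrt{4225 + 3364}}{4}\right) - - \frac{1}{4443} = \left(- \frac{3}{17} + \frac{\sqrt{7589}}{4}\right) + \frac{1}{4443} = - \frac{13312}{75531} + \frac{\sqrt{7589}}{4}$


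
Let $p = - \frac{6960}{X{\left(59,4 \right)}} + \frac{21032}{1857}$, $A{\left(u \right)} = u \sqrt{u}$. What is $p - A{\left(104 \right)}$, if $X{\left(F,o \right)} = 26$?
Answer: $- \frac{6188944}{24141} - 208 \sqrt{26} \approx -1317.0$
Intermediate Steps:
$A{\left(u \right)} = u^{\frac{3}{2}}$
$p = - \frac{6188944}{24141}$ ($p = - \frac{6960}{26} + \frac{21032}{1857} = \left(-6960\right) \frac{1}{26} + 21032 \cdot \frac{1}{1857} = - \frac{3480}{13} + \frac{21032}{1857} = - \frac{6188944}{24141} \approx -256.37$)
$p - A{\left(104 \right)} = - \frac{6188944}{24141} - 104^{\frac{3}{2}} = - \frac{6188944}{24141} - 208 \sqrt{26}$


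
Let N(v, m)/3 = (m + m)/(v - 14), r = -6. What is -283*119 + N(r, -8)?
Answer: -168373/5 ≈ -33675.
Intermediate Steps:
N(v, m) = 6*m/(-14 + v) (N(v, m) = 3*((m + m)/(v - 14)) = 3*((2*m)/(-14 + v)) = 3*(2*m/(-14 + v)) = 6*m/(-14 + v))
-283*119 + N(r, -8) = -283*119 + 6*(-8)/(-14 - 6) = -33677 + 6*(-8)/(-20) = -33677 + 6*(-8)*(-1/20) = -33677 + 12/5 = -168373/5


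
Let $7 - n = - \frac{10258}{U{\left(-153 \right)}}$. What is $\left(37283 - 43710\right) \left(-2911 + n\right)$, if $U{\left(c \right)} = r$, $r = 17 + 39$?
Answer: $\frac{489628141}{28} \approx 1.7487 \cdot 10^{7}$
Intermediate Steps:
$r = 56$
$U{\left(c \right)} = 56$
$n = \frac{5325}{28}$ ($n = 7 - - \frac{10258}{56} = 7 - \left(-10258\right) \frac{1}{56} = 7 - - \frac{5129}{28} = 7 + \frac{5129}{28} = \frac{5325}{28} \approx 190.18$)
$\left(37283 - 43710\right) \left(-2911 + n\right) = \left(37283 - 43710\right) \left(-2911 + \frac{5325}{28}\right) = \left(-6427\right) \left(- \frac{76183}{28}\right) = \frac{489628141}{28}$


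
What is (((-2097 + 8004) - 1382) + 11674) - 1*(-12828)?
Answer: 29027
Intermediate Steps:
(((-2097 + 8004) - 1382) + 11674) - 1*(-12828) = ((5907 - 1382) + 11674) + 12828 = (4525 + 11674) + 12828 = 16199 + 12828 = 29027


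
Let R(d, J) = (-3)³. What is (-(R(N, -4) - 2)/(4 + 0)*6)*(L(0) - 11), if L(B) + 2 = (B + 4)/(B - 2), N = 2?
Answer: -1305/2 ≈ -652.50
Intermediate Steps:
R(d, J) = -27
L(B) = -2 + (4 + B)/(-2 + B) (L(B) = -2 + (B + 4)/(B - 2) = -2 + (4 + B)/(-2 + B))
(-(R(N, -4) - 2)/(4 + 0)*6)*(L(0) - 11) = (-(-27 - 2)/(4 + 0)*6)*((8 - 1*0)/(-2 + 0) - 11) = (-(-29)/4*6)*((8 + 0)/(-2) - 11) = (-(-29)/4*6)*(-½*8 - 11) = (-1*(-29/4)*6)*(-4 - 11) = ((29/4)*6)*(-15) = (87/2)*(-15) = -1305/2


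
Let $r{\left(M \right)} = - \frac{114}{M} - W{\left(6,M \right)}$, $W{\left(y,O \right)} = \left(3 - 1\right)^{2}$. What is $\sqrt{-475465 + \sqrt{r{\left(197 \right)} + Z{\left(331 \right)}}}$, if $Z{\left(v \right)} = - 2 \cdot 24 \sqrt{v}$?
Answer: $\frac{\sqrt{-18452321185 + 197 \sqrt{394} \sqrt{-451 - 4728 \sqrt{331}}}}{197} \approx 0.021484 + 689.54 i$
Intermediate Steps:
$W{\left(y,O \right)} = 4$ ($W{\left(y,O \right)} = 2^{2} = 4$)
$r{\left(M \right)} = -4 - \frac{114}{M}$ ($r{\left(M \right)} = - \frac{114}{M} - 4 = -4 - \frac{114}{M}$)
$Z{\left(v \right)} = - 48 \sqrt{v}$
$\sqrt{-475465 + \sqrt{r{\left(197 \right)} + Z{\left(331 \right)}}} = \sqrt{-475465 + \sqrt{\left(-4 - \frac{114}{197}\right) - 48 \sqrt{331}}} = \sqrt{-475465 + \sqrt{- \frac{902}{197} - 48 \sqrt{331}}}$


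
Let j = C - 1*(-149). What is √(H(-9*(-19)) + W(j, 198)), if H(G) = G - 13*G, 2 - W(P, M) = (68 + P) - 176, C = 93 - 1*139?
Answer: I*√2045 ≈ 45.222*I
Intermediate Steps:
C = -46 (C = 93 - 139 = -46)
j = 103 (j = -46 - 1*(-149) = -46 + 149 = 103)
W(P, M) = 110 - P (W(P, M) = 2 - ((68 + P) - 176) = 2 - (-108 + P) = 2 + (108 - P) = 110 - P)
H(G) = -12*G
√(H(-9*(-19)) + W(j, 198)) = √(-(-108)*(-19) + (110 - 1*103)) = √(-12*171 + (110 - 103)) = √(-2052 + 7) = √(-2045) = I*√2045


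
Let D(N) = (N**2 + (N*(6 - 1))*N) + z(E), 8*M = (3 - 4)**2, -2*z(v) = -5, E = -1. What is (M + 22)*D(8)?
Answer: 136821/16 ≈ 8551.3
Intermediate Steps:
z(v) = 5/2 (z(v) = -1/2*(-5) = 5/2)
M = 1/8 (M = (3 - 4)**2/8 = (1/8)*(-1)**2 = (1/8)*1 = 1/8 ≈ 0.12500)
D(N) = 5/2 + 6*N**2 (D(N) = (N**2 + (N*(6 - 1))*N) + 5/2 = (N**2 + (N*5)*N) + 5/2 = (N**2 + (5*N)*N) + 5/2 = (N**2 + 5*N**2) + 5/2 = 6*N**2 + 5/2 = 5/2 + 6*N**2)
(M + 22)*D(8) = (1/8 + 22)*(5/2 + 6*8**2) = 177*(5/2 + 6*64)/8 = 177*(5/2 + 384)/8 = (177/8)*(773/2) = 136821/16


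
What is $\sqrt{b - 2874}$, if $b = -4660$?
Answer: $i \sqrt{7534} \approx 86.799 i$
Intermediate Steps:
$\sqrt{b - 2874} = \sqrt{-4660 - 2874} = \sqrt{-7534} = i \sqrt{7534}$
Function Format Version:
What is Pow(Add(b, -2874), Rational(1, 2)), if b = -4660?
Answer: Mul(I, Pow(7534, Rational(1, 2))) ≈ Mul(86.799, I)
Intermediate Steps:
Pow(Add(b, -2874), Rational(1, 2)) = Pow(Add(-4660, -2874), Rational(1, 2)) = Pow(-7534, Rational(1, 2)) = Mul(I, Pow(7534, Rational(1, 2)))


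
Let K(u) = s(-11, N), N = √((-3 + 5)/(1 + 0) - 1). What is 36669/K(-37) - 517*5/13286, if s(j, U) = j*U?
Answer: -487212769/146146 ≈ -3333.7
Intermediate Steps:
N = 1 (N = √(2/1 - 1) = √(2*1 - 1) = √(2 - 1) = √1 = 1)
s(j, U) = U*j
K(u) = -11 (K(u) = 1*(-11) = -11)
36669/K(-37) - 517*5/13286 = 36669/(-11) - 517*5/13286 = 36669*(-1/11) - 2585*1/13286 = -36669/11 - 2585/13286 = -487212769/146146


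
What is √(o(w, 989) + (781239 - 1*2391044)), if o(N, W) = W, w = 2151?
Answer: 44*I*√831 ≈ 1268.4*I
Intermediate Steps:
√(o(w, 989) + (781239 - 1*2391044)) = √(989 + (781239 - 1*2391044)) = √(989 + (781239 - 2391044)) = √(989 - 1609805) = √(-1608816) = 44*I*√831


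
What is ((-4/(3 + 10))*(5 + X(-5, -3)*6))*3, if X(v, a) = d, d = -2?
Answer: 84/13 ≈ 6.4615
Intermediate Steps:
X(v, a) = -2
((-4/(3 + 10))*(5 + X(-5, -3)*6))*3 = ((-4/(3 + 10))*(5 - 2*6))*3 = ((-4/13)*(5 - 12))*3 = (-4*1/13*(-7))*3 = -4/13*(-7)*3 = (28/13)*3 = 84/13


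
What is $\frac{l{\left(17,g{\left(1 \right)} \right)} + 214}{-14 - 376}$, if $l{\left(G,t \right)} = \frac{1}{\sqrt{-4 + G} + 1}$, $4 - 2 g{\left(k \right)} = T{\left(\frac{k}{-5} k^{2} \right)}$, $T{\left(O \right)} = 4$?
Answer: $- \frac{2567}{4680} - \frac{\sqrt{13}}{4680} \approx -0.54927$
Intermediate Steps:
$g{\left(k \right)} = 0$ ($g{\left(k \right)} = 2 - 2 = 0$)
$l{\left(G,t \right)} = \frac{1}{1 + \sqrt{-4 + G}}$
$\frac{l{\left(17,g{\left(1 \right)} \right)} + 214}{-14 - 376} = \frac{\frac{1}{1 + \sqrt{-4 + 17}} + 214}{-14 - 376} = \frac{\frac{1}{1 + \sqrt{13}} + 214}{-390} = \left(214 + \frac{1}{1 + \sqrt{13}}\right) \left(- \frac{1}{390}\right) = - \frac{107}{195} - \frac{1}{390 \left(1 + \sqrt{13}\right)}$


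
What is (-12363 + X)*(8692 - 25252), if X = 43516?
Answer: -515893680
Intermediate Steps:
(-12363 + X)*(8692 - 25252) = (-12363 + 43516)*(8692 - 25252) = 31153*(-16560) = -515893680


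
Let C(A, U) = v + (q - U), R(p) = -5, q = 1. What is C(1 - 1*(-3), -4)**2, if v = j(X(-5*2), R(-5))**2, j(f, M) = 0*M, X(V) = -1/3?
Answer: 25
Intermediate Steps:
X(V) = -1/3 (X(V) = -1*1/3 = -1/3)
j(f, M) = 0
v = 0 (v = 0**2 = 0)
C(A, U) = 1 - U (C(A, U) = 0 + (1 - U) = 1 - U)
C(1 - 1*(-3), -4)**2 = (1 - 1*(-4))**2 = (1 + 4)**2 = 5**2 = 25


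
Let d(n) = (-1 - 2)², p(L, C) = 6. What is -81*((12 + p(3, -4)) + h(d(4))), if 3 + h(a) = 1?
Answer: -1296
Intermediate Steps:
d(n) = 9 (d(n) = (-3)² = 9)
h(a) = -2 (h(a) = -3 + 1 = -2)
-81*((12 + p(3, -4)) + h(d(4))) = -81*((12 + 6) - 2) = -81*(18 - 2) = -81*16 = -1296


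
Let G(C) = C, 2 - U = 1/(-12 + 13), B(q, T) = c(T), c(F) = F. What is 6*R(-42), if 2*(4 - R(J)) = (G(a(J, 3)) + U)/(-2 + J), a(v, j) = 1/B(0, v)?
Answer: 14825/616 ≈ 24.067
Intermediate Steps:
B(q, T) = T
U = 1 (U = 2 - 1/(-12 + 13) = 2 - 1/1 = 2 - 1*1 = 2 - 1 = 1)
a(v, j) = 1/v
R(J) = 4 - (1 + 1/J)/(2*(-2 + J)) (R(J) = 4 - (1/J + 1)/(2*(-2 + J)) = 4 - (1 + 1/J)/(2*(-2 + J)))
6*R(-42) = 6*((1/2)*(-1 - 1*(-42)*(17 - 8*(-42)))/(-42*(-2 - 42))) = 6*((1/2)*(-1/42)*(-1 - 1*(-42)*(17 + 336))/(-44)) = 6*((1/2)*(-1/42)*(-1/44)*(-1 - 1*(-42)*353)) = 6*((1/2)*(-1/42)*(-1/44)*(-1 + 14826)) = 6*((1/2)*(-1/42)*(-1/44)*14825) = 6*(14825/3696) = 14825/616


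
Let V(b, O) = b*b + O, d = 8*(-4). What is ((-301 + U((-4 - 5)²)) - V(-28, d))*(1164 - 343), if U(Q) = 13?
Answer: -853840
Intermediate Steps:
d = -32
V(b, O) = O + b² (V(b, O) = b² + O = O + b²)
((-301 + U((-4 - 5)²)) - V(-28, d))*(1164 - 343) = ((-301 + 13) - (-32 + (-28)²))*(1164 - 343) = (-288 - (-32 + 784))*821 = (-288 - 1*752)*821 = (-288 - 752)*821 = -1040*821 = -853840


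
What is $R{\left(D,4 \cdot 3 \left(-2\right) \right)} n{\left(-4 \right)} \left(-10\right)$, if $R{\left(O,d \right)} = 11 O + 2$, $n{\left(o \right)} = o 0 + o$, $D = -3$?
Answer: $-1240$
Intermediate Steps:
$n{\left(o \right)} = o$ ($n{\left(o \right)} = 0 + o = o$)
$R{\left(O,d \right)} = 2 + 11 O$
$R{\left(D,4 \cdot 3 \left(-2\right) \right)} n{\left(-4 \right)} \left(-10\right) = \left(2 + 11 \left(-3\right)\right) \left(-4\right) \left(-10\right) = \left(2 - 33\right) \left(-4\right) \left(-10\right) = \left(-31\right) \left(-4\right) \left(-10\right) = 124 \left(-10\right) = -1240$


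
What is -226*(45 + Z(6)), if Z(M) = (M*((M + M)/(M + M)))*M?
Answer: -18306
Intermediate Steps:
Z(M) = M² (Z(M) = (M*((2*M)/((2*M))))*M = (M*((2*M)*(1/(2*M))))*M = (M*1)*M = M*M = M²)
-226*(45 + Z(6)) = -226*(45 + 6²) = -226*(45 + 36) = -226*81 = -1*18306 = -18306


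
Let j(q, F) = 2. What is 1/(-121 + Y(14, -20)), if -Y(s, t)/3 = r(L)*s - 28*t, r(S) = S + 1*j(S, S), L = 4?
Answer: -1/2053 ≈ -0.00048709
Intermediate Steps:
r(S) = 2 + S (r(S) = S + 1*2 = S + 2 = 2 + S)
Y(s, t) = -18*s + 84*t (Y(s, t) = -3*((2 + 4)*s - 28*t) = -3*(6*s - 28*t) = -3*(-28*t + 6*s) = -18*s + 84*t)
1/(-121 + Y(14, -20)) = 1/(-121 + (-18*14 + 84*(-20))) = 1/(-121 + (-252 - 1680)) = 1/(-121 - 1932) = 1/(-2053) = -1/2053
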